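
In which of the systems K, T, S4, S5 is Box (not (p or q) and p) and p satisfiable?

T-tableau for the formula:
1. Box (not (p or q) and p) and p, 0
2. Box (not (p or q) and p), 0
3. p, 0
4. not (p or q) and p, 0
5. not (p or q), 0
6. not p, 0
7. not q, 0
Accessibility: 0R0
Branch closes: p and not p both at 0.
Every branch closes (one shown): unsatisfiable in T, hence also in S4, S5 (every S4/S5-frame is a T-frame).
K-tableau for the formula:
1. Box (not (p or q) and p) and p, 0
2. Box (not (p or q) and p), 0
3. p, 0
Complete open branch: satisfiable in K.

K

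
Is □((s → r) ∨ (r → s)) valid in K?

Tableau for the negation ¬□((s → r) ∨ (r → s)):
1. ¬□((s → r) ∨ (r → s)), u
2. ¬((s → r) ∨ (r → s)), v
3. ¬(s → r), v
4. ¬(r → s), v
5. s, v
6. ¬r, v
7. r, v
8. ¬s, v
Accessibility: uRv
Branch closes: r and ¬r both at v.
Every branch of the negation's tableau closes; the branch above is one of them.

Yes, valid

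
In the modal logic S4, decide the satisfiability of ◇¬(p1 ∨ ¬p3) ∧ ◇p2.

Satisfiable (open branch found)

1. ◇¬(p1 ∨ ¬p3) ∧ ◇p2, u
2. ◇¬(p1 ∨ ¬p3), u
3. ◇p2, u
4. ¬(p1 ∨ ¬p3), v
5. ¬p1, v
6. p3, v
7. p2, w
Accessibility: uRu, uRv, uRw, vRv, wRw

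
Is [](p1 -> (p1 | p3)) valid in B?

Tableau for the negation ~[](p1 -> (p1 | p3)):
1. ~[](p1 -> (p1 | p3)), 0
2. ~(p1 -> (p1 | p3)), 1
3. p1, 1
4. ~(p1 | p3), 1
5. ~p1, 1
6. ~p3, 1
Accessibility: 0R0, 0R1, 1R0, 1R1
Branch closes: p1 and ~p1 both at 1.
All branches of the negation close; one closing branch shown above.

Yes, valid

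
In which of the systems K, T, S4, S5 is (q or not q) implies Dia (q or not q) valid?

T, S4, S5

T-tableau for the negation not ((q or not q) implies Dia (q or not q)):
1. not ((q or not q) implies Dia (q or not q)), u
2. q or not q, u
3. not Dia (q or not q), u
4. not (q or not q), u
5. not q, u
6. q, u
Accessibility: uRu
Branch closes: q and not q both at u.
Every branch closes (one shown): valid in T, hence also in S4, S5 (every theorem of T is a theorem of S4 and S5).
K-tableau for the negation not ((q or not q) implies Dia (q or not q)):
1. not ((q or not q) implies Dia (q or not q)), u
2. q or not q, u
3. not Dia (q or not q), u
4. not q, u
Complete open branch: countermodel on a K-frame, so not valid in K.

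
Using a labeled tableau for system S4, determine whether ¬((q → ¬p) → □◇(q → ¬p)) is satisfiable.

1. ¬((q → ¬p) → □◇(q → ¬p)), w0
2. q → ¬p, w0
3. ¬□◇(q → ¬p), w0
4. ¬p, w0
5. ¬◇(q → ¬p), w1
6. ¬(q → ¬p), w1
7. q, w1
8. p, w1
Accessibility: w0Rw0, w0Rw1, w1Rw1

Satisfiable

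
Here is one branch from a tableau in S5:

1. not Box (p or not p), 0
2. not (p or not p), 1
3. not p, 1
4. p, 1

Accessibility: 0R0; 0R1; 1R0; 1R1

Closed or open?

Yes, closed

Both p and not p appear at 1.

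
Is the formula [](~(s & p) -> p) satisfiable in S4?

Satisfiable

1. [](~(s & p) -> p), u
2. ~(s & p) -> p, u
3. p, u
Accessibility: uRu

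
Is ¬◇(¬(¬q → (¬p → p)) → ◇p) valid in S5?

Invalid (countermodel exists)

Tableau for the negation ◇(¬(¬q → (¬p → p)) → ◇p):
1. ◇(¬(¬q → (¬p → p)) → ◇p), w0
2. ¬(¬q → (¬p → p)) → ◇p, w1   [◇-rule on 1: fresh world w1, w0Rw1]
3. ◇p, w1   [→-rule on 2 (branches; this branch)]
4. p, w2   [◇-rule on 3: fresh world w2, w1Rw2]
Accessibility: w0Rw0, w0Rw1, w0Rw2, w1Rw0, w1Rw1, w1Rw2, w2Rw0, w2Rw1, w2Rw2
The negation has an open branch (countermodel exists).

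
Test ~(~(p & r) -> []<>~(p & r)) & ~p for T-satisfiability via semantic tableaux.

Yes, satisfiable

1. ~(~(p & r) -> []<>~(p & r)) & ~p, 0
2. ~(~(p & r) -> []<>~(p & r)), 0
3. ~p, 0
4. ~(p & r), 0
5. ~[]<>~(p & r), 0
6. ~r, 0
7. ~<>~(p & r), 1
8. p & r, 1
9. p, 1
10. r, 1
Accessibility: 0R0, 0R1, 1R1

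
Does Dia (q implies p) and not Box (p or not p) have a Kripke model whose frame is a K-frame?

Unsatisfiable

1. Dia (q implies p) and not Box (p or not p), 0
2. Dia (q implies p), 0
3. not Box (p or not p), 0
4. q implies p, 1
5. p, 1
6. not (p or not p), 2
7. not p, 2
8. p, 2
Accessibility: 0R1, 0R2
Branch closes: p and not p both at 2.
All branches of the tableau close; one closing branch shown above.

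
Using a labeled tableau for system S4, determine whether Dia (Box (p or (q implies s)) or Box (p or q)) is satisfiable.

Satisfiable (open branch found)

1. Dia (Box (p or (q implies s)) or Box (p or q)), 0
2. Box (p or (q implies s)) or Box (p or q), 1
3. Box (p or q), 1
4. p or q, 1
5. q, 1
Accessibility: 0R0, 0R1, 1R1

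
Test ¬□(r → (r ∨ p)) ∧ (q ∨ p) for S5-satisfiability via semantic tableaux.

1. ¬□(r → (r ∨ p)) ∧ (q ∨ p), w0
2. ¬□(r → (r ∨ p)), w0
3. q ∨ p, w0
4. p, w0
5. ¬(r → (r ∨ p)), w1
6. r, w1
7. ¬(r ∨ p), w1
8. ¬r, w1
9. ¬p, w1
Accessibility: w0Rw0, w0Rw1, w1Rw0, w1Rw1
Branch closes: r and ¬r both at w1.
All branches of the tableau close; one closing branch shown above.

No, unsatisfiable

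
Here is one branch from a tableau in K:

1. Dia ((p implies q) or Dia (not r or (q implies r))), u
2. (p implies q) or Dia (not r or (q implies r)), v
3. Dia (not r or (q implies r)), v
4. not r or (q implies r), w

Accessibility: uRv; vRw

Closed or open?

Open

There is no literal clash: for every atom and world, at most one sign appears.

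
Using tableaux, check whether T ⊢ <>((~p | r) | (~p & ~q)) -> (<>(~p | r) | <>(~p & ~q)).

Valid

Tableau for the negation ~(<>((~p | r) | (~p & ~q)) -> (<>(~p | r) | <>(~p & ~q))):
1. ~(<>((~p | r) | (~p & ~q)) -> (<>(~p | r) | <>(~p & ~q))), u
2. <>((~p | r) | (~p & ~q)), u
3. ~(<>(~p | r) | <>(~p & ~q)), u
4. ~<>(~p | r), u
5. ~<>(~p & ~q), u
6. ~(~p | r), u
7. p, u
8. ~r, u
9. ~(~p & ~q), u
10. q, u
11. (~p | r) | (~p & ~q), v
12. ~(~p | r), v
13. p, v
14. ~r, v
15. ~(~p & ~q), v
16. ~p | r, v
17. q, v
18. r, v
Accessibility: uRu, uRv, vRv
Branch closes: r and ~r both at v.
Every branch of the negation's tableau closes; the branch above is one of them.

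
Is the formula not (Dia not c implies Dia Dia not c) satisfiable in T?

1. not (Dia not c implies Dia Dia not c), u
2. Dia not c, u
3. not Dia Dia not c, u
4. not Dia not c, u
5. c, u
6. not c, v
7. not Dia not c, v
8. c, v
Accessibility: uRu, uRv, vRv
Branch closes: c and not c both at v.
All branches of the tableau close; one closing branch shown above.

Unsatisfiable (every branch closes)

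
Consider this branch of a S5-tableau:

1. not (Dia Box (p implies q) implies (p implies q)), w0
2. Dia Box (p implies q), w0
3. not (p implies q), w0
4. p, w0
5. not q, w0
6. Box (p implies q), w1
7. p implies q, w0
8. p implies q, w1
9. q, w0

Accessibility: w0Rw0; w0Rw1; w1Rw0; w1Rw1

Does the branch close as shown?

Yes, closed

Both q and not q appear at w0.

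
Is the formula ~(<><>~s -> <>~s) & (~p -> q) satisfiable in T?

1. ~(<><>~s -> <>~s) & (~p -> q), 0
2. ~(<><>~s -> <>~s), 0
3. ~p -> q, 0
4. <><>~s, 0
5. ~<>~s, 0
6. s, 0
7. q, 0
8. <>~s, 1
9. s, 1
10. ~s, 2
Accessibility: 0R0, 0R1, 1R1, 1R2, 2R2

Satisfiable (open branch found)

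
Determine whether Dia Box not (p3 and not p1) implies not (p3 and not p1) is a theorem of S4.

Tableau for the negation not (Dia Box not (p3 and not p1) implies not (p3 and not p1)):
1. not (Dia Box not (p3 and not p1) implies not (p3 and not p1)), 0
2. Dia Box not (p3 and not p1), 0   [neg-implies-rule on 1]
3. p3 and not p1, 0   [neg-implies-rule on 1]
4. p3, 0   [and-rule on 3]
5. not p1, 0   [and-rule on 3]
6. Box not (p3 and not p1), 1   [Dia-rule on 2: fresh world 1, 0R1]
7. not (p3 and not p1), 1   [Box-rule on 6 via 1R1]
8. p1, 1   [neg-and-rule on 7 (branches; this branch)]
Accessibility: 0R0, 0R1, 1R1
The negation has an open branch (countermodel exists).

Invalid (countermodel exists)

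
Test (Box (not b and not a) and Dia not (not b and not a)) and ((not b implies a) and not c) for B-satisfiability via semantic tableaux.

1. (Box (not b and not a) and Dia not (not b and not a)) and ((not b implies a) and not c), 0
2. Box (not b and not a) and Dia not (not b and not a), 0   [and-rule on 1]
3. (not b implies a) and not c, 0   [and-rule on 1]
4. Box (not b and not a), 0   [and-rule on 2]
5. Dia not (not b and not a), 0   [and-rule on 2]
6. not b implies a, 0   [and-rule on 3]
7. not c, 0   [and-rule on 3]
8. not b and not a, 0   [Box-rule on 4 via 0R0]
9. not b, 0   [and-rule on 8]
10. not a, 0   [and-rule on 8]
11. a, 0   [implies-rule on 6 (branches; this branch)]
Accessibility: 0R0
Branch closes: a and not a both at 0.
(One branch shown.) All branches close.

Unsatisfiable (every branch closes)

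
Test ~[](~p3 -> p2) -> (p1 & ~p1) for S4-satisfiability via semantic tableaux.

Satisfiable (open branch found)

1. ~[](~p3 -> p2) -> (p1 & ~p1), u
2. [](~p3 -> p2), u
3. ~p3 -> p2, u
4. p2, u
Accessibility: uRu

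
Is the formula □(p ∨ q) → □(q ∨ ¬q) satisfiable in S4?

Satisfiable (open branch found)

1. □(p ∨ q) → □(q ∨ ¬q), 0
2. □(q ∨ ¬q), 0
3. q ∨ ¬q, 0
4. ¬q, 0
Accessibility: 0R0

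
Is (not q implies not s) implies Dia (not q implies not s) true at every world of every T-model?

Tableau for the negation not ((not q implies not s) implies Dia (not q implies not s)):
1. not ((not q implies not s) implies Dia (not q implies not s)), w0
2. not q implies not s, w0
3. not Dia (not q implies not s), w0
4. not (not q implies not s), w0
5. not q, w0
6. s, w0
7. not s, w0
Accessibility: w0Rw0
Branch closes: s and not s both at w0.
All branches of the negation close; one closing branch shown above.

Valid in T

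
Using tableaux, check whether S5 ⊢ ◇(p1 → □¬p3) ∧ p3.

Tableau for the negation ¬(◇(p1 → □¬p3) ∧ p3):
1. ¬(◇(p1 → □¬p3) ∧ p3), u
2. ¬p3, u
Accessibility: uRu
The negation has an open branch (countermodel exists).

No, not valid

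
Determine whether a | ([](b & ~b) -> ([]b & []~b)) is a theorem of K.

Yes, valid

Tableau for the negation ~(a | ([](b & ~b) -> ([]b & []~b))):
1. ~(a | ([](b & ~b) -> ([]b & []~b))), w0
2. ~a, w0   [~|-rule on 1]
3. ~([](b & ~b) -> ([]b & []~b)), w0   [~|-rule on 1]
4. [](b & ~b), w0   [~->-rule on 3]
5. ~([]b & []~b), w0   [~->-rule on 3]
6. ~[]~b, w0   [~&-rule on 5 (branches; this branch)]
7. b, w1   [~[]-rule on 6: fresh world w1, w0Rw1]
8. b & ~b, w1   [[]-rule on 4 via w0Rw1]
9. ~b, w1   [&-rule on 8]
Accessibility: w0Rw1
Branch closes: b and ~b both at w1.
Every branch of the negation's tableau closes; the branch above is one of them.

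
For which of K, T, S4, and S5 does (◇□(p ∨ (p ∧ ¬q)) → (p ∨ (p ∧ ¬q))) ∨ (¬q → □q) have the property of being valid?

S5-tableau for the negation ¬((◇□(p ∨ (p ∧ ¬q)) → (p ∨ (p ∧ ¬q))) ∨ (¬q → □q)):
1. ¬((◇□(p ∨ (p ∧ ¬q)) → (p ∨ (p ∧ ¬q))) ∨ (¬q → □q)), 0
2. ¬(◇□(p ∨ (p ∧ ¬q)) → (p ∨ (p ∧ ¬q))), 0
3. ¬(¬q → □q), 0
4. ◇□(p ∨ (p ∧ ¬q)), 0
5. ¬(p ∨ (p ∧ ¬q)), 0
6. ¬q, 0
7. ¬□q, 0
8. ¬p, 0
9. ¬(p ∧ ¬q), 0
10. □(p ∨ (p ∧ ¬q)), 1
11. p ∨ (p ∧ ¬q), 0
12. p ∨ (p ∧ ¬q), 1
13. p ∧ ¬q, 0
14. p, 0
Accessibility: 0R0, 0R1, 1R0, 1R1
Branch closes: p and ¬p both at 0.
Every branch closes (one shown): valid in S5.
S4-tableau for the negation ¬((◇□(p ∨ (p ∧ ¬q)) → (p ∨ (p ∧ ¬q))) ∨ (¬q → □q)):
1. ¬((◇□(p ∨ (p ∧ ¬q)) → (p ∨ (p ∧ ¬q))) ∨ (¬q → □q)), 0
2. ¬(◇□(p ∨ (p ∧ ¬q)) → (p ∨ (p ∧ ¬q))), 0
3. ¬(¬q → □q), 0
4. ◇□(p ∨ (p ∧ ¬q)), 0
5. ¬(p ∨ (p ∧ ¬q)), 0
6. ¬q, 0
7. ¬□q, 0
8. ¬p, 0
9. ¬(p ∧ ¬q), 0
10. □(p ∨ (p ∧ ¬q)), 1
11. p ∨ (p ∧ ¬q), 1
12. p ∧ ¬q, 1
13. p, 1
14. ¬q, 1
15. ¬q, 2
Accessibility: 0R0, 0R1, 0R2, 1R1, 2R2
Complete open branch: countermodel on an S4-frame, so not valid in S4, nor in K, T (the same frame is also a K-frame and a T-frame).

S5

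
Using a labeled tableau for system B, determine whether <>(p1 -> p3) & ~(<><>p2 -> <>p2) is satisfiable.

1. <>(p1 -> p3) & ~(<><>p2 -> <>p2), u
2. <>(p1 -> p3), u
3. ~(<><>p2 -> <>p2), u
4. <><>p2, u
5. ~<>p2, u
6. ~p2, u
7. p1 -> p3, v
8. ~p2, v
9. p3, v
10. <>p2, w
11. ~p2, w
12. p2, x
Accessibility: uRu, uRv, uRw, vRu, vRv, wRu, wRw, wRx, xRw, xRx

Satisfiable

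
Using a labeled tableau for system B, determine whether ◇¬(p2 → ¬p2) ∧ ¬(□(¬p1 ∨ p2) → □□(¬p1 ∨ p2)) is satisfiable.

1. ◇¬(p2 → ¬p2) ∧ ¬(□(¬p1 ∨ p2) → □□(¬p1 ∨ p2)), w0
2. ◇¬(p2 → ¬p2), w0
3. ¬(□(¬p1 ∨ p2) → □□(¬p1 ∨ p2)), w0
4. □(¬p1 ∨ p2), w0
5. ¬□□(¬p1 ∨ p2), w0
6. ¬p1 ∨ p2, w0
7. p2, w0
8. ¬(p2 → ¬p2), w1
9. p2, w1
10. ¬p1 ∨ p2, w1
11. ¬□(¬p1 ∨ p2), w2
12. ¬p1 ∨ p2, w2
13. p2, w2
14. ¬(¬p1 ∨ p2), w3
15. p1, w3
16. ¬p2, w3
Accessibility: w0Rw0, w0Rw1, w0Rw2, w1Rw0, w1Rw1, w2Rw0, w2Rw2, w2Rw3, w3Rw2, w3Rw3

Satisfiable (open branch found)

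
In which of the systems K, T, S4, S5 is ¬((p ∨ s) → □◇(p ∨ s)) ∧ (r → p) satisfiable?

S5-tableau for the formula:
1. ¬((p ∨ s) → □◇(p ∨ s)) ∧ (r → p), 0
2. ¬((p ∨ s) → □◇(p ∨ s)), 0
3. r → p, 0
4. p ∨ s, 0
5. ¬□◇(p ∨ s), 0
6. p, 0
7. s, 0
8. ¬◇(p ∨ s), 1
9. ¬(p ∨ s), 0
10. ¬p, 0
11. ¬s, 0
Accessibility: 0R0, 0R1, 1R0, 1R1
Branch closes: p and ¬p both at 0.
Every branch closes (one shown): unsatisfiable in S5.
S4-tableau for the formula:
1. ¬((p ∨ s) → □◇(p ∨ s)) ∧ (r → p), 0
2. ¬((p ∨ s) → □◇(p ∨ s)), 0
3. r → p, 0
4. p ∨ s, 0
5. ¬□◇(p ∨ s), 0
6. p, 0
7. s, 0
8. ¬◇(p ∨ s), 1
9. ¬(p ∨ s), 1
10. ¬p, 1
11. ¬s, 1
Accessibility: 0R0, 0R1, 1R1
Complete open branch: satisfiable in S4, hence also in K, T (this S4-model is also a K-model and a T-model).

K, T, S4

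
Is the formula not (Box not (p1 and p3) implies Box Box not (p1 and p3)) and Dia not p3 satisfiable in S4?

Unsatisfiable

1. not (Box not (p1 and p3) implies Box Box not (p1 and p3)) and Dia not p3, 0
2. not (Box not (p1 and p3) implies Box Box not (p1 and p3)), 0   [and-rule on 1]
3. Dia not p3, 0   [and-rule on 1]
4. Box not (p1 and p3), 0   [neg-implies-rule on 2]
5. not Box Box not (p1 and p3), 0   [neg-implies-rule on 2]
6. not (p1 and p3), 0   [Box-rule on 4 via 0R0]
7. not p3, 0   [neg-and-rule on 6 (branches; this branch)]
8. not p3, 1   [Dia-rule on 3: fresh world 1, 0R1]
9. not (p1 and p3), 1   [Box-rule on 4 via 0R1]
10. not Box not (p1 and p3), 2   [neg-Box-rule on 5: fresh world 2, 0R2]
11. not (p1 and p3), 2   [Box-rule on 4 via 0R2]
12. not p3, 2   [neg-and-rule on 11 (branches; this branch)]
13. p1 and p3, 3   [neg-Box-rule on 10: fresh world 3, 2R3]
14. p1, 3   [and-rule on 13]
15. p3, 3   [and-rule on 13]
16. not (p1 and p3), 3   [Box-rule on 4 via 0R3]
17. not p3, 3   [neg-and-rule on 16 (branches; this branch)]
Accessibility: 0R0, 0R1, 0R2, 0R3, 1R1, 2R2, 2R3, 3R3
Branch closes: p3 and not p3 both at 3.
All branches of the tableau close; one closing branch shown above.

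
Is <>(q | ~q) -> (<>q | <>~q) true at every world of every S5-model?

Valid in S5

Tableau for the negation ~(<>(q | ~q) -> (<>q | <>~q)):
1. ~(<>(q | ~q) -> (<>q | <>~q)), u
2. <>(q | ~q), u   [~->-rule on 1]
3. ~(<>q | <>~q), u   [~->-rule on 1]
4. ~<>q, u   [~|-rule on 3]
5. ~<>~q, u   [~|-rule on 3]
6. ~q, u   [~<>-rule on 4 via uRu]
7. q, u   [~<>-rule on 5 via uRu]
Accessibility: uRu
Branch closes: q and ~q both at u.
Every branch of the negation's tableau closes; the branch above is one of them.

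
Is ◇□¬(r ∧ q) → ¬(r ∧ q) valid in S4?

Tableau for the negation ¬(◇□¬(r ∧ q) → ¬(r ∧ q)):
1. ¬(◇□¬(r ∧ q) → ¬(r ∧ q)), w0
2. ◇□¬(r ∧ q), w0
3. r ∧ q, w0
4. r, w0
5. q, w0
6. □¬(r ∧ q), w1
7. ¬(r ∧ q), w1
8. ¬q, w1
Accessibility: w0Rw0, w0Rw1, w1Rw1
The negation has an open branch (countermodel exists).

Not valid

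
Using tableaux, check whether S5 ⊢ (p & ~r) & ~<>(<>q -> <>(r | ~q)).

Tableau for the negation ~((p & ~r) & ~<>(<>q -> <>(r | ~q))):
1. ~((p & ~r) & ~<>(<>q -> <>(r | ~q))), w0
2. <>(<>q -> <>(r | ~q)), w0   [~&-rule on 1 (branches; this branch)]
3. <>q -> <>(r | ~q), w1   [<>-rule on 2: fresh world w1, w0Rw1]
4. <>(r | ~q), w1   [->-rule on 3 (branches; this branch)]
5. r | ~q, w2   [<>-rule on 4: fresh world w2, w1Rw2]
6. ~q, w2   [|-rule on 5 (branches; this branch)]
Accessibility: w0Rw0, w0Rw1, w0Rw2, w1Rw0, w1Rw1, w1Rw2, w2Rw0, w2Rw1, w2Rw2
The negation has an open branch (countermodel exists).

Not valid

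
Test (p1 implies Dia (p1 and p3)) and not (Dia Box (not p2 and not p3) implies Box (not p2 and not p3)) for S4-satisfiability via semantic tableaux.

Yes, satisfiable

1. (p1 implies Dia (p1 and p3)) and not (Dia Box (not p2 and not p3) implies Box (not p2 and not p3)), 0
2. p1 implies Dia (p1 and p3), 0
3. not (Dia Box (not p2 and not p3) implies Box (not p2 and not p3)), 0
4. Dia Box (not p2 and not p3), 0
5. not Box (not p2 and not p3), 0
6. Dia (p1 and p3), 0
7. Box (not p2 and not p3), 1
8. not p2 and not p3, 1
9. not p2, 1
10. not p3, 1
11. not (not p2 and not p3), 2
12. p3, 2
13. p1 and p3, 3
14. p1, 3
15. p3, 3
Accessibility: 0R0, 0R1, 0R2, 0R3, 1R1, 2R2, 3R3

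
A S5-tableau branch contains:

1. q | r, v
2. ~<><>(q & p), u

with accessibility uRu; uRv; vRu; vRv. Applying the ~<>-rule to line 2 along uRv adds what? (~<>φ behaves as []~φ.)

~<>(q & p), v

~<>φ behaves as []~φ: propagate the negated body to each accessible world.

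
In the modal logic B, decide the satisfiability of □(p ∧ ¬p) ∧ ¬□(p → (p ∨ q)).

1. □(p ∧ ¬p) ∧ ¬□(p → (p ∨ q)), w0
2. □(p ∧ ¬p), w0   [∧-rule on 1]
3. ¬□(p → (p ∨ q)), w0   [∧-rule on 1]
4. p ∧ ¬p, w0   [□-rule on 2 via w0Rw0]
5. p, w0   [∧-rule on 4]
6. ¬p, w0   [∧-rule on 4]
Accessibility: w0Rw0
Branch closes: p and ¬p both at w0.
(One branch shown.) All branches close.

No, unsatisfiable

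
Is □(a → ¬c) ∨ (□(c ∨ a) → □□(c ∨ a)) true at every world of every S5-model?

Tableau for the negation ¬(□(a → ¬c) ∨ (□(c ∨ a) → □□(c ∨ a))):
1. ¬(□(a → ¬c) ∨ (□(c ∨ a) → □□(c ∨ a))), w0
2. ¬□(a → ¬c), w0
3. ¬(□(c ∨ a) → □□(c ∨ a)), w0
4. □(c ∨ a), w0
5. ¬□□(c ∨ a), w0
6. c ∨ a, w0
7. a, w0
8. ¬(a → ¬c), w1
9. a, w1
10. c, w1
11. c ∨ a, w1
12. ¬□(c ∨ a), w2
13. c ∨ a, w2
14. a, w2
15. ¬(c ∨ a), w3
16. ¬c, w3
17. ¬a, w3
18. c ∨ a, w3
19. a, w3
Accessibility: w0Rw0, w0Rw1, w0Rw2, w0Rw3, w1Rw0, w1Rw1, w1Rw2, w1Rw3, w2Rw0, w2Rw1, w2Rw2, w2Rw3, w3Rw0, w3Rw1, w3Rw2, w3Rw3
Branch closes: a and ¬a both at w3.
Every branch of the negation's tableau closes; the branch above is one of them.

Valid in S5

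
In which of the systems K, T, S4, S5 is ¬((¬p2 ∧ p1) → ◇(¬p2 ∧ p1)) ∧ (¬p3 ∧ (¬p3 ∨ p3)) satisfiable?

K-tableau for the formula:
1. ¬((¬p2 ∧ p1) → ◇(¬p2 ∧ p1)) ∧ (¬p3 ∧ (¬p3 ∨ p3)), 0
2. ¬((¬p2 ∧ p1) → ◇(¬p2 ∧ p1)), 0
3. ¬p3 ∧ (¬p3 ∨ p3), 0
4. ¬p2 ∧ p1, 0
5. ¬◇(¬p2 ∧ p1), 0
6. ¬p3, 0
7. ¬p3 ∨ p3, 0
8. ¬p2, 0
9. p1, 0
Complete open branch: satisfiable in K.
T-tableau for the formula:
1. ¬((¬p2 ∧ p1) → ◇(¬p2 ∧ p1)) ∧ (¬p3 ∧ (¬p3 ∨ p3)), 0
2. ¬((¬p2 ∧ p1) → ◇(¬p2 ∧ p1)), 0
3. ¬p3 ∧ (¬p3 ∨ p3), 0
4. ¬p2 ∧ p1, 0
5. ¬◇(¬p2 ∧ p1), 0
6. ¬p3, 0
7. ¬p3 ∨ p3, 0
8. ¬p2, 0
9. p1, 0
10. ¬(¬p2 ∧ p1), 0
11. ¬p1, 0
Accessibility: 0R0
Branch closes: p1 and ¬p1 both at 0.
Every branch closes (one shown): unsatisfiable in T, hence also in S4, S5 (every S4/S5-frame is a T-frame).

K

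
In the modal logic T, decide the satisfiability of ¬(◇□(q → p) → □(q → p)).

1. ¬(◇□(q → p) → □(q → p)), w0
2. ◇□(q → p), w0
3. ¬□(q → p), w0
4. □(q → p), w1
5. q → p, w1
6. p, w1
7. ¬(q → p), w2
8. q, w2
9. ¬p, w2
Accessibility: w0Rw0, w0Rw1, w0Rw2, w1Rw1, w2Rw2

Satisfiable (open branch found)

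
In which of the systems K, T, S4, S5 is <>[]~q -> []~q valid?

S5

S5-tableau for the negation ~(<>[]~q -> []~q):
1. ~(<>[]~q -> []~q), u
2. <>[]~q, u   [~->-rule on 1]
3. ~[]~q, u   [~->-rule on 1]
4. []~q, v   [<>-rule on 2: fresh world v, uRv]
5. ~q, u   [[]-rule on 4 via vRu]
6. ~q, v   [[]-rule on 4 via vRv]
7. q, w   [~[]-rule on 3: fresh world w, uRw]
8. ~q, w   [[]-rule on 4 via vRw]
Accessibility: uRu, uRv, uRw, vRu, vRv, vRw, wRu, wRv, wRw
Branch closes: q and ~q both at w.
Every branch closes (one shown): valid in S5.
S4-tableau for the negation ~(<>[]~q -> []~q):
1. ~(<>[]~q -> []~q), u
2. <>[]~q, u   [~->-rule on 1]
3. ~[]~q, u   [~->-rule on 1]
4. []~q, v   [<>-rule on 2: fresh world v, uRv]
5. ~q, v   [[]-rule on 4 via vRv]
6. q, w   [~[]-rule on 3: fresh world w, uRw]
Accessibility: uRu, uRv, uRw, vRv, wRw
Complete open branch: countermodel on an S4-frame, so not valid in S4, nor in K, T (the same frame is also a K-frame and a T-frame).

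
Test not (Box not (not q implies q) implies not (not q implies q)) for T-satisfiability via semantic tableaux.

Unsatisfiable

1. not (Box not (not q implies q) implies not (not q implies q)), 0
2. Box not (not q implies q), 0
3. not q implies q, 0
4. not (not q implies q), 0
5. not q, 0
6. q, 0
Accessibility: 0R0
Branch closes: q and not q both at 0.
All branches of the tableau close; one closing branch shown above.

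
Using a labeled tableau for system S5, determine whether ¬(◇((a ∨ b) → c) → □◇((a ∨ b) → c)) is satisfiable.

Unsatisfiable (every branch closes)

1. ¬(◇((a ∨ b) → c) → □◇((a ∨ b) → c)), u
2. ◇((a ∨ b) → c), u   [¬→-rule on 1]
3. ¬□◇((a ∨ b) → c), u   [¬→-rule on 1]
4. (a ∨ b) → c, v   [◇-rule on 2: fresh world v, uRv]
5. ¬(a ∨ b), v   [→-rule on 4 (branches; this branch)]
6. ¬a, v   [¬∨-rule on 5]
7. ¬b, v   [¬∨-rule on 5]
8. ¬◇((a ∨ b) → c), w   [¬□-rule on 3: fresh world w, uRw]
9. ¬((a ∨ b) → c), u   [¬◇-rule on 8 via wRu]
10. a ∨ b, u   [¬→-rule on 9]
11. ¬c, u   [¬→-rule on 9]
12. ¬((a ∨ b) → c), v   [¬◇-rule on 8 via wRv]
13. a ∨ b, v   [¬→-rule on 12]
14. ¬c, v   [¬→-rule on 12]
15. ¬((a ∨ b) → c), w   [¬◇-rule on 8 via wRw]
16. a ∨ b, w   [¬→-rule on 15]
17. ¬c, w   [¬→-rule on 15]
18. b, u   [∨-rule on 10 (branches; this branch)]
19. b, v   [∨-rule on 13 (branches; this branch)]
Accessibility: uRu, uRv, uRw, vRu, vRv, vRw, wRu, wRv, wRw
Branch closes: b and ¬b both at v.
Every branch closes; the branch above is one of them.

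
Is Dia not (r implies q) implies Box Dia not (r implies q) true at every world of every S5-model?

Valid in S5

Tableau for the negation not (Dia not (r implies q) implies Box Dia not (r implies q)):
1. not (Dia not (r implies q) implies Box Dia not (r implies q)), u
2. Dia not (r implies q), u
3. not Box Dia not (r implies q), u
4. not (r implies q), v
5. r, v
6. not q, v
7. not Dia not (r implies q), w
8. r implies q, u
9. r implies q, v
10. r implies q, w
11. q, u
12. q, v
Accessibility: uRu, uRv, uRw, vRu, vRv, vRw, wRu, wRv, wRw
Branch closes: q and not q both at v.
Every branch of the negation's tableau closes; the branch above is one of them.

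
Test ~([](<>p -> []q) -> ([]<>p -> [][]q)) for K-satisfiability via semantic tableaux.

1. ~([](<>p -> []q) -> ([]<>p -> [][]q)), w0
2. [](<>p -> []q), w0
3. ~([]<>p -> [][]q), w0
4. []<>p, w0
5. ~[][]q, w0
6. ~[]q, w1
7. <>p -> []q, w1
8. <>p, w1
9. ~<>p, w1
10. ~q, w2
11. ~p, w2
12. p, w3
13. ~p, w3
Accessibility: w0Rw1, w1Rw2, w1Rw3
Branch closes: p and ~p both at w3.
Every branch closes; the branch above is one of them.

Unsatisfiable (every branch closes)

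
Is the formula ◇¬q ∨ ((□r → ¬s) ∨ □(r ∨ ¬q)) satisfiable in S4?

Satisfiable

1. ◇¬q ∨ ((□r → ¬s) ∨ □(r ∨ ¬q)), w0
2. (□r → ¬s) ∨ □(r ∨ ¬q), w0
3. □(r ∨ ¬q), w0
4. r ∨ ¬q, w0
5. ¬q, w0
Accessibility: w0Rw0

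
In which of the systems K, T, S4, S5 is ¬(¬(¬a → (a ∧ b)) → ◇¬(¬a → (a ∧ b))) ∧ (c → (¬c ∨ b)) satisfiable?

K

T-tableau for the formula:
1. ¬(¬(¬a → (a ∧ b)) → ◇¬(¬a → (a ∧ b))) ∧ (c → (¬c ∨ b)), u
2. ¬(¬(¬a → (a ∧ b)) → ◇¬(¬a → (a ∧ b))), u   [∧-rule on 1]
3. c → (¬c ∨ b), u   [∧-rule on 1]
4. ¬(¬a → (a ∧ b)), u   [¬→-rule on 2]
5. ¬◇¬(¬a → (a ∧ b)), u   [¬→-rule on 2]
6. ¬a, u   [¬→-rule on 4]
7. ¬(a ∧ b), u   [¬→-rule on 4]
8. ¬a → (a ∧ b), u   [¬◇-rule on 5 via uRu]
9. ¬c ∨ b, u   [→-rule on 3 (branches; this branch)]
10. ¬b, u   [¬∧-rule on 7 (branches; this branch)]
11. a ∧ b, u   [→-rule on 8 (branches; this branch)]
12. a, u   [∧-rule on 11]
13. b, u   [∧-rule on 11]
Accessibility: uRu
Branch closes: a and ¬a both at u.
Every branch closes (one shown): unsatisfiable in T, hence also in S4, S5 (every S4/S5-frame is a T-frame).
K-tableau for the formula:
1. ¬(¬(¬a → (a ∧ b)) → ◇¬(¬a → (a ∧ b))) ∧ (c → (¬c ∨ b)), u
2. ¬(¬(¬a → (a ∧ b)) → ◇¬(¬a → (a ∧ b))), u   [∧-rule on 1]
3. c → (¬c ∨ b), u   [∧-rule on 1]
4. ¬(¬a → (a ∧ b)), u   [¬→-rule on 2]
5. ¬◇¬(¬a → (a ∧ b)), u   [¬→-rule on 2]
6. ¬a, u   [¬→-rule on 4]
7. ¬(a ∧ b), u   [¬→-rule on 4]
8. ¬c ∨ b, u   [→-rule on 3 (branches; this branch)]
9. ¬b, u   [¬∧-rule on 7 (branches; this branch)]
10. ¬c, u   [∨-rule on 8 (branches; this branch)]
Complete open branch: satisfiable in K.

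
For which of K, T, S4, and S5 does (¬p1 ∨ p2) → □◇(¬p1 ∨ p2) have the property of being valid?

S5

S5-tableau for the negation ¬((¬p1 ∨ p2) → □◇(¬p1 ∨ p2)):
1. ¬((¬p1 ∨ p2) → □◇(¬p1 ∨ p2)), 0
2. ¬p1 ∨ p2, 0   [¬→-rule on 1]
3. ¬□◇(¬p1 ∨ p2), 0   [¬→-rule on 1]
4. p2, 0   [∨-rule on 2 (branches; this branch)]
5. ¬◇(¬p1 ∨ p2), 1   [¬□-rule on 3: fresh world 1, 0R1]
6. ¬(¬p1 ∨ p2), 0   [¬◇-rule on 5 via 1R0]
7. p1, 0   [¬∨-rule on 6]
8. ¬p2, 0   [¬∨-rule on 6]
Accessibility: 0R0, 0R1, 1R0, 1R1
Branch closes: p2 and ¬p2 both at 0.
Every branch closes (one shown): valid in S5.
S4-tableau for the negation ¬((¬p1 ∨ p2) → □◇(¬p1 ∨ p2)):
1. ¬((¬p1 ∨ p2) → □◇(¬p1 ∨ p2)), 0
2. ¬p1 ∨ p2, 0   [¬→-rule on 1]
3. ¬□◇(¬p1 ∨ p2), 0   [¬→-rule on 1]
4. p2, 0   [∨-rule on 2 (branches; this branch)]
5. ¬◇(¬p1 ∨ p2), 1   [¬□-rule on 3: fresh world 1, 0R1]
6. ¬(¬p1 ∨ p2), 1   [¬◇-rule on 5 via 1R1]
7. p1, 1   [¬∨-rule on 6]
8. ¬p2, 1   [¬∨-rule on 6]
Accessibility: 0R0, 0R1, 1R1
Complete open branch: countermodel on an S4-frame, so not valid in S4, nor in K, T (the same frame is also a K-frame and a T-frame).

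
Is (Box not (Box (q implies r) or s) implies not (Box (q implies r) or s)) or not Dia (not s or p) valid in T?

Valid in T

Tableau for the negation not ((Box not (Box (q implies r) or s) implies not (Box (q implies r) or s)) or not Dia (not s or p)):
1. not ((Box not (Box (q implies r) or s) implies not (Box (q implies r) or s)) or not Dia (not s or p)), w0
2. not (Box not (Box (q implies r) or s) implies not (Box (q implies r) or s)), w0   [neg-or-rule on 1]
3. Dia (not s or p), w0   [neg-or-rule on 1]
4. Box not (Box (q implies r) or s), w0   [neg-implies-rule on 2]
5. Box (q implies r) or s, w0   [neg-implies-rule on 2]
6. not (Box (q implies r) or s), w0   [Box-rule on 4 via w0Rw0]
7. not Box (q implies r), w0   [neg-or-rule on 6]
8. not s, w0   [neg-or-rule on 6]
9. Box (q implies r), w0   [or-rule on 5 (branches; this branch)]
10. q implies r, w0   [Box-rule on 9 via w0Rw0]
11. r, w0   [implies-rule on 10 (branches; this branch)]
12. not s or p, w1   [Dia-rule on 3: fresh world w1, w0Rw1]
13. not (Box (q implies r) or s), w1   [Box-rule on 4 via w0Rw1]
14. not Box (q implies r), w1   [neg-or-rule on 13]
15. not s, w1   [neg-or-rule on 13]
16. q implies r, w1   [Box-rule on 9 via w0Rw1]
17. p, w1   [or-rule on 12 (branches; this branch)]
18. r, w1   [implies-rule on 16 (branches; this branch)]
19. not (q implies r), w2   [neg-Box-rule on 7: fresh world w2, w0Rw2]
20. q, w2   [neg-implies-rule on 19]
21. not r, w2   [neg-implies-rule on 19]
22. not (Box (q implies r) or s), w2   [Box-rule on 4 via w0Rw2]
23. not Box (q implies r), w2   [neg-or-rule on 22]
24. not s, w2   [neg-or-rule on 22]
25. q implies r, w2   [Box-rule on 9 via w0Rw2]
26. r, w2   [implies-rule on 25 (branches; this branch)]
Accessibility: w0Rw0, w0Rw1, w0Rw2, w1Rw1, w2Rw2
Branch closes: r and not r both at w2.
Every branch of the negation's tableau closes; the branch above is one of them.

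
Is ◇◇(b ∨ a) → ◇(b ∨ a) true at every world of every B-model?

Invalid (countermodel exists)

Tableau for the negation ¬(◇◇(b ∨ a) → ◇(b ∨ a)):
1. ¬(◇◇(b ∨ a) → ◇(b ∨ a)), w0
2. ◇◇(b ∨ a), w0   [¬→-rule on 1]
3. ¬◇(b ∨ a), w0   [¬→-rule on 1]
4. ¬(b ∨ a), w0   [¬◇-rule on 3 via w0Rw0]
5. ¬b, w0   [¬∨-rule on 4]
6. ¬a, w0   [¬∨-rule on 4]
7. ◇(b ∨ a), w1   [◇-rule on 2: fresh world w1, w0Rw1]
8. ¬(b ∨ a), w1   [¬◇-rule on 3 via w0Rw1]
9. ¬b, w1   [¬∨-rule on 8]
10. ¬a, w1   [¬∨-rule on 8]
11. b ∨ a, w2   [◇-rule on 7: fresh world w2, w1Rw2]
12. a, w2   [∨-rule on 11 (branches; this branch)]
Accessibility: w0Rw0, w0Rw1, w1Rw0, w1Rw1, w1Rw2, w2Rw1, w2Rw2
The negation has an open branch (countermodel exists).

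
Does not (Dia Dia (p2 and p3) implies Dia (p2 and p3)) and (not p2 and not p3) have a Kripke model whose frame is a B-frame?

Satisfiable

1. not (Dia Dia (p2 and p3) implies Dia (p2 and p3)) and (not p2 and not p3), w0
2. not (Dia Dia (p2 and p3) implies Dia (p2 and p3)), w0
3. not p2 and not p3, w0
4. Dia Dia (p2 and p3), w0
5. not Dia (p2 and p3), w0
6. not p2, w0
7. not p3, w0
8. not (p2 and p3), w0
9. Dia (p2 and p3), w1
10. not (p2 and p3), w1
11. not p3, w1
12. p2 and p3, w2
13. p2, w2
14. p3, w2
Accessibility: w0Rw0, w0Rw1, w1Rw0, w1Rw1, w1Rw2, w2Rw1, w2Rw2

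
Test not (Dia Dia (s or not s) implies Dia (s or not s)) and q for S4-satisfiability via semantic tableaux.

1. not (Dia Dia (s or not s) implies Dia (s or not s)) and q, 0
2. not (Dia Dia (s or not s) implies Dia (s or not s)), 0
3. q, 0
4. Dia Dia (s or not s), 0
5. not Dia (s or not s), 0
6. not (s or not s), 0
7. not s, 0
8. s, 0
Accessibility: 0R0
Branch closes: s and not s both at 0.
All branches of the tableau close; one closing branch shown above.

No, unsatisfiable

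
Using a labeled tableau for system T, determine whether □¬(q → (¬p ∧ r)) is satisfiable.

Satisfiable (open branch found)

1. □¬(q → (¬p ∧ r)), 0
2. ¬(q → (¬p ∧ r)), 0
3. q, 0
4. ¬(¬p ∧ r), 0
5. ¬r, 0
Accessibility: 0R0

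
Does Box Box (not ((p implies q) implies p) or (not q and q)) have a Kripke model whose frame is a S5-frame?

Yes, satisfiable

1. Box Box (not ((p implies q) implies p) or (not q and q)), 0
2. Box (not ((p implies q) implies p) or (not q and q)), 0
3. not ((p implies q) implies p) or (not q and q), 0
4. not ((p implies q) implies p), 0
5. p implies q, 0
6. not p, 0
7. q, 0
Accessibility: 0R0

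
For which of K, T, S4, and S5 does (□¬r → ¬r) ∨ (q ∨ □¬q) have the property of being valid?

T, S4, S5

T-tableau for the negation ¬((□¬r → ¬r) ∨ (q ∨ □¬q)):
1. ¬((□¬r → ¬r) ∨ (q ∨ □¬q)), 0
2. ¬(□¬r → ¬r), 0
3. ¬(q ∨ □¬q), 0
4. □¬r, 0
5. r, 0
6. ¬q, 0
7. ¬□¬q, 0
8. ¬r, 0
Accessibility: 0R0
Branch closes: r and ¬r both at 0.
Every branch closes (one shown): valid in T, hence also in S4, S5 (every theorem of T is a theorem of S4 and S5).
K-tableau for the negation ¬((□¬r → ¬r) ∨ (q ∨ □¬q)):
1. ¬((□¬r → ¬r) ∨ (q ∨ □¬q)), 0
2. ¬(□¬r → ¬r), 0
3. ¬(q ∨ □¬q), 0
4. □¬r, 0
5. r, 0
6. ¬q, 0
7. ¬□¬q, 0
8. q, 1
9. ¬r, 1
Accessibility: 0R1
Complete open branch: countermodel on a K-frame, so not valid in K.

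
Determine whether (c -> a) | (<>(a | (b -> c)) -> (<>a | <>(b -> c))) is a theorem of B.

Yes, valid

Tableau for the negation ~((c -> a) | (<>(a | (b -> c)) -> (<>a | <>(b -> c)))):
1. ~((c -> a) | (<>(a | (b -> c)) -> (<>a | <>(b -> c)))), 0
2. ~(c -> a), 0
3. ~(<>(a | (b -> c)) -> (<>a | <>(b -> c))), 0
4. c, 0
5. ~a, 0
6. <>(a | (b -> c)), 0
7. ~(<>a | <>(b -> c)), 0
8. ~<>a, 0
9. ~<>(b -> c), 0
10. ~(b -> c), 0
11. b, 0
12. ~c, 0
Accessibility: 0R0
Branch closes: c and ~c both at 0.
Every branch of the negation's tableau closes; the branch above is one of them.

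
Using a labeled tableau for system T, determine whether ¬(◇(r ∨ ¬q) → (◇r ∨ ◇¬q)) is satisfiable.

1. ¬(◇(r ∨ ¬q) → (◇r ∨ ◇¬q)), u
2. ◇(r ∨ ¬q), u   [¬→-rule on 1]
3. ¬(◇r ∨ ◇¬q), u   [¬→-rule on 1]
4. ¬◇r, u   [¬∨-rule on 3]
5. ¬◇¬q, u   [¬∨-rule on 3]
6. ¬r, u   [¬◇-rule on 4 via uRu]
7. q, u   [¬◇-rule on 5 via uRu]
8. r ∨ ¬q, v   [◇-rule on 2: fresh world v, uRv]
9. ¬r, v   [¬◇-rule on 4 via uRv]
10. q, v   [¬◇-rule on 5 via uRv]
11. ¬q, v   [∨-rule on 8 (branches; this branch)]
Accessibility: uRu, uRv, vRv
Branch closes: q and ¬q both at v.
Every branch closes; the branch above is one of them.

No, unsatisfiable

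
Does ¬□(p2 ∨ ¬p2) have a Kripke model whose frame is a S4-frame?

1. ¬□(p2 ∨ ¬p2), 0
2. ¬(p2 ∨ ¬p2), 1   [¬□-rule on 1: fresh world 1, 0R1]
3. ¬p2, 1   [¬∨-rule on 2]
4. p2, 1   [¬∨-rule on 2]
Accessibility: 0R0, 0R1, 1R1
Branch closes: p2 and ¬p2 both at 1.
(One branch shown.) All branches close.

No, unsatisfiable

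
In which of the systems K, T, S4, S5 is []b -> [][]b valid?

S4-tableau for the negation ~([]b -> [][]b):
1. ~([]b -> [][]b), 0
2. []b, 0
3. ~[][]b, 0
4. b, 0
5. ~[]b, 1
6. b, 1
7. ~b, 2
8. b, 2
Accessibility: 0R0, 0R1, 0R2, 1R1, 1R2, 2R2
Branch closes: b and ~b both at 2.
Every branch closes (one shown): valid in S4, hence also in S5 (every theorem of S4 is a theorem of S5).
T-tableau for the negation ~([]b -> [][]b):
1. ~([]b -> [][]b), 0
2. []b, 0
3. ~[][]b, 0
4. b, 0
5. ~[]b, 1
6. b, 1
7. ~b, 2
Accessibility: 0R0, 0R1, 1R1, 1R2, 2R2
Complete open branch: countermodel on a T-frame, so not valid in T, nor in K (the same frame is also a K-frame).

S4, S5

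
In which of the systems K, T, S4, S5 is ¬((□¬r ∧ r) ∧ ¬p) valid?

T, S4, S5

K-tableau for the negation (□¬r ∧ r) ∧ ¬p:
1. (□¬r ∧ r) ∧ ¬p, u
2. □¬r ∧ r, u
3. ¬p, u
4. □¬r, u
5. r, u
Complete open branch: countermodel on a K-frame, so not valid in K.
T-tableau for the negation (□¬r ∧ r) ∧ ¬p:
1. (□¬r ∧ r) ∧ ¬p, u
2. □¬r ∧ r, u
3. ¬p, u
4. □¬r, u
5. r, u
6. ¬r, u
Accessibility: uRu
Branch closes: r and ¬r both at u.
Every branch closes (one shown): valid in T, hence also in S4, S5 (every theorem of T is a theorem of S4 and S5).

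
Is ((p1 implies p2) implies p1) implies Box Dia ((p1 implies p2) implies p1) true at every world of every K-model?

No, not valid

Tableau for the negation not (((p1 implies p2) implies p1) implies Box Dia ((p1 implies p2) implies p1)):
1. not (((p1 implies p2) implies p1) implies Box Dia ((p1 implies p2) implies p1)), u
2. (p1 implies p2) implies p1, u   [neg-implies-rule on 1]
3. not Box Dia ((p1 implies p2) implies p1), u   [neg-implies-rule on 1]
4. p1, u   [implies-rule on 2 (branches; this branch)]
5. not Dia ((p1 implies p2) implies p1), v   [neg-Box-rule on 3: fresh world v, uRv]
Accessibility: uRv
The negation has an open branch (countermodel exists).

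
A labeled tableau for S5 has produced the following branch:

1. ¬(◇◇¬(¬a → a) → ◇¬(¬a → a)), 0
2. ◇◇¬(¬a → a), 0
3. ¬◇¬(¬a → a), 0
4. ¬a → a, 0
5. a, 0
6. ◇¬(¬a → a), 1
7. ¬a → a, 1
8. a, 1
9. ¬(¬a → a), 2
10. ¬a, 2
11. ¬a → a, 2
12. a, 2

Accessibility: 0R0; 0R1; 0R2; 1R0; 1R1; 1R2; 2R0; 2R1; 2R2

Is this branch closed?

Yes, closed

Both a and ¬a appear at 2.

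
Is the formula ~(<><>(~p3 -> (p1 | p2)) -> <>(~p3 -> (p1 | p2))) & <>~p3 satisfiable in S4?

No, unsatisfiable

1. ~(<><>(~p3 -> (p1 | p2)) -> <>(~p3 -> (p1 | p2))) & <>~p3, w0
2. ~(<><>(~p3 -> (p1 | p2)) -> <>(~p3 -> (p1 | p2))), w0
3. <>~p3, w0
4. <><>(~p3 -> (p1 | p2)), w0
5. ~<>(~p3 -> (p1 | p2)), w0
6. ~(~p3 -> (p1 | p2)), w0
7. ~p3, w0
8. ~(p1 | p2), w0
9. ~p1, w0
10. ~p2, w0
11. ~p3, w1
12. ~(~p3 -> (p1 | p2)), w1
13. ~(p1 | p2), w1
14. ~p1, w1
15. ~p2, w1
16. <>(~p3 -> (p1 | p2)), w2
17. ~(~p3 -> (p1 | p2)), w2
18. ~p3, w2
19. ~(p1 | p2), w2
20. ~p1, w2
21. ~p2, w2
22. ~p3 -> (p1 | p2), w3
23. ~(~p3 -> (p1 | p2)), w3
24. ~p3, w3
25. ~(p1 | p2), w3
26. ~p1, w3
27. ~p2, w3
28. p1 | p2, w3
29. p2, w3
Accessibility: w0Rw0, w0Rw1, w0Rw2, w0Rw3, w1Rw1, w2Rw2, w2Rw3, w3Rw3
Branch closes: p2 and ~p2 both at w3.
Every branch closes; the branch above is one of them.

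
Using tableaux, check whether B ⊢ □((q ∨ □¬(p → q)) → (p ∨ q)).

Tableau for the negation ¬□((q ∨ □¬(p → q)) → (p ∨ q)):
1. ¬□((q ∨ □¬(p → q)) → (p ∨ q)), 0
2. ¬((q ∨ □¬(p → q)) → (p ∨ q)), 1
3. q ∨ □¬(p → q), 1
4. ¬(p ∨ q), 1
5. ¬p, 1
6. ¬q, 1
7. □¬(p → q), 1
8. ¬(p → q), 0
9. p, 0
10. ¬q, 0
11. ¬(p → q), 1
12. p, 1
Accessibility: 0R0, 0R1, 1R0, 1R1
Branch closes: p and ¬p both at 1.
All branches of the negation close; one closing branch shown above.

Valid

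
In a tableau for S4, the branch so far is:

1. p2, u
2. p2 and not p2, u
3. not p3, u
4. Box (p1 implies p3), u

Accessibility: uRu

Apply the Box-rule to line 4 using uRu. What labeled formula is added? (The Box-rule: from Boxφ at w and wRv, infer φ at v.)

p1 implies p3, u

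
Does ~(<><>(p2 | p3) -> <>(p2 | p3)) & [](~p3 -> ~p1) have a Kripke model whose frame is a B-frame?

Satisfiable (open branch found)

1. ~(<><>(p2 | p3) -> <>(p2 | p3)) & [](~p3 -> ~p1), u
2. ~(<><>(p2 | p3) -> <>(p2 | p3)), u
3. [](~p3 -> ~p1), u
4. <><>(p2 | p3), u
5. ~<>(p2 | p3), u
6. ~p3 -> ~p1, u
7. ~(p2 | p3), u
8. ~p2, u
9. ~p3, u
10. ~p1, u
11. <>(p2 | p3), v
12. ~p3 -> ~p1, v
13. ~(p2 | p3), v
14. ~p2, v
15. ~p3, v
16. ~p1, v
17. p2 | p3, w
18. p3, w
Accessibility: uRu, uRv, vRu, vRv, vRw, wRv, wRw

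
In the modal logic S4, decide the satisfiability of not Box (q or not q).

1. not Box (q or not q), u
2. not (q or not q), v
3. not q, v
4. q, v
Accessibility: uRu, uRv, vRv
Branch closes: q and not q both at v.
Every branch closes; the branch above is one of them.

Unsatisfiable (every branch closes)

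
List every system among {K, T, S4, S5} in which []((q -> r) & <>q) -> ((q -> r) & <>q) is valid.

T, S4, S5

K-tableau for the negation ~([]((q -> r) & <>q) -> ((q -> r) & <>q)):
1. ~([]((q -> r) & <>q) -> ((q -> r) & <>q)), 0
2. []((q -> r) & <>q), 0
3. ~((q -> r) & <>q), 0
4. ~<>q, 0
Complete open branch: countermodel on a K-frame, so not valid in K.
T-tableau for the negation ~([]((q -> r) & <>q) -> ((q -> r) & <>q)):
1. ~([]((q -> r) & <>q) -> ((q -> r) & <>q)), 0
2. []((q -> r) & <>q), 0
3. ~((q -> r) & <>q), 0
4. (q -> r) & <>q, 0
5. q -> r, 0
6. <>q, 0
7. ~<>q, 0
8. ~q, 0
9. r, 0
10. q, 1
11. (q -> r) & <>q, 1
12. q -> r, 1
13. <>q, 1
14. ~q, 1
Accessibility: 0R0, 0R1, 1R1
Branch closes: q and ~q both at 1.
Every branch closes (one shown): valid in T, hence also in S4, S5 (every theorem of T is a theorem of S4 and S5).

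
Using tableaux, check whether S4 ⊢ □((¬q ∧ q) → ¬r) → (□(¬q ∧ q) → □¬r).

Yes, valid

Tableau for the negation ¬(□((¬q ∧ q) → ¬r) → (□(¬q ∧ q) → □¬r)):
1. ¬(□((¬q ∧ q) → ¬r) → (□(¬q ∧ q) → □¬r)), w0
2. □((¬q ∧ q) → ¬r), w0   [¬→-rule on 1]
3. ¬(□(¬q ∧ q) → □¬r), w0   [¬→-rule on 1]
4. □(¬q ∧ q), w0   [¬→-rule on 3]
5. ¬□¬r, w0   [¬→-rule on 3]
6. (¬q ∧ q) → ¬r, w0   [□-rule on 2 via w0Rw0]
7. ¬q ∧ q, w0   [□-rule on 4 via w0Rw0]
8. ¬q, w0   [∧-rule on 7]
9. q, w0   [∧-rule on 7]
Accessibility: w0Rw0
Branch closes: q and ¬q both at w0.
Every branch of the negation's tableau closes; the branch above is one of them.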